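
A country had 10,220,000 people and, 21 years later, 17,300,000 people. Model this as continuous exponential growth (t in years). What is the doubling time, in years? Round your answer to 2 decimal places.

doubling time ≈ 27.65 years

r = ln(17300000/10220000) / 21 = ln(1.69276) / 21 ≈ 0.025065 per year
doubling time = ln 2 / |r| = 0.69315 / 0.025065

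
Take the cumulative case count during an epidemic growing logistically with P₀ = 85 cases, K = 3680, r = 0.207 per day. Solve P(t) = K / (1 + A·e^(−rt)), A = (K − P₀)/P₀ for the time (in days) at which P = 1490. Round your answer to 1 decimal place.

A = (3680 − 85)/85 = 42.29412
1490 = 3680/(1 + 42.29412·e^(−0.207t)) → 1 + 42.29412·e^(−0.207t) = 2.4698
e^(−0.207t) = 0.034752 → t = ln(28.77545)/0.207 = 3.35952/0.207

t ≈ 16.2 days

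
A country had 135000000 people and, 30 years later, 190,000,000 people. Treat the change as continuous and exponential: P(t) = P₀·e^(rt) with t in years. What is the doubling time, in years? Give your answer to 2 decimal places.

r = ln(190000000/135000000) / 30 = ln(1.40741) / 30 ≈ 0.011392 per year
doubling time = ln 2 / |r| = 0.69315 / 0.011392

doubling time ≈ 60.85 years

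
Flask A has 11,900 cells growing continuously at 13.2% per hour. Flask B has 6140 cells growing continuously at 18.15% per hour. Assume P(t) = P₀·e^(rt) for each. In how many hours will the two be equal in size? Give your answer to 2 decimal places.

11900·e^(0.132t) = 6140·e^(0.1815t)
11900/6140 = e^((0.1815 − 0.132)t) → ln(1.93811) = 0.0495·t
t = 0.66171 / 0.0495

t ≈ 13.37 hours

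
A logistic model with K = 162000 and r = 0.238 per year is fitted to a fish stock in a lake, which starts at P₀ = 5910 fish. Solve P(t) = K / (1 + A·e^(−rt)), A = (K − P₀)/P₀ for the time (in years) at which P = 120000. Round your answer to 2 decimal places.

t ≈ 18.17 years

A = (162000 − 5910)/5910 = 26.41117
120000 = 162000/(1 + 26.41117·e^(−0.238t)) → 1 + 26.41117·e^(−0.238t) = 1.35
e^(−0.238t) = 0.013252 → t = ln(75.46048)/0.238 = 4.32361/0.238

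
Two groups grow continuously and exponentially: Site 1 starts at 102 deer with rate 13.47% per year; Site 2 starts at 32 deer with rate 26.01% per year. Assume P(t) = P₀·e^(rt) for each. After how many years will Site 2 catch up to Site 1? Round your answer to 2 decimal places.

102·e^(0.1347t) = 32·e^(0.2601t)
102/32 = e^((0.2601 − 0.1347)t) → ln(3.1875) = 0.1254·t
t = 1.15924 / 0.1254

t ≈ 9.24 years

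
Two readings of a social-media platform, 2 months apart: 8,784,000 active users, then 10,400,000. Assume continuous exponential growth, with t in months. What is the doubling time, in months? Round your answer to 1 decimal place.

r = ln(10400000/8784000) / 2 = ln(1.18397) / 2 ≈ 0.084437 per month
doubling time = ln 2 / |r| = 0.69315 / 0.084437

doubling time ≈ 8.2 months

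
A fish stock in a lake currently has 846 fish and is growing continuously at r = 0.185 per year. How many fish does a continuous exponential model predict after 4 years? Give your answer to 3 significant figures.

P(4) = 846 · e^(0.185·4) = 846 · e^(0.74)
= 846 · 2.09594 ≈ 1773.16

≈ 1,770 fish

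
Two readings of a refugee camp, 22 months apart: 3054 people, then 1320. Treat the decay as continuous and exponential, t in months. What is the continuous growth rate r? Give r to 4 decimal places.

1320 = 3054 · e^(r·22)
e^(22r) = 1320/3054 = 0.43222
r = ln(0.43222) / 22 = -0.83882 / 22

r ≈ -0.0381 per month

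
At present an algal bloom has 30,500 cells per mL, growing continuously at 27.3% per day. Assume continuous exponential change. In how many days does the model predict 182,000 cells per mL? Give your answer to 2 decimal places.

t ≈ 6.54 days

182000 = 30500 · e^(0.273·t)
t = ln(182000/30500) / 0.273 = ln(5.96721) / 0.273 = 1.78628 / 0.273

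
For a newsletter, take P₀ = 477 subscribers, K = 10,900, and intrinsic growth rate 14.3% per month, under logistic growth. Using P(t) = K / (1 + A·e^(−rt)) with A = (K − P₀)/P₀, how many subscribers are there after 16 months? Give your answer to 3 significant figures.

≈ 3,390 subscribers

A = (10900 − 477)/477 = 21.85115
P(16) = 10900 / (1 + 21.85115·e^(−0.143·16)) = 10900 / (1 + 21.85115·0.101469)
= 10900 / 3.21722 ≈ 3388.02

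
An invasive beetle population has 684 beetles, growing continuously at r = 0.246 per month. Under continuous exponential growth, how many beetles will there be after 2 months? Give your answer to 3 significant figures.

P(2) = 684 · e^(0.246·2) = 684 · e^(0.492)
= 684 · 1.63558 ≈ 1118.74

≈ 1,120 beetles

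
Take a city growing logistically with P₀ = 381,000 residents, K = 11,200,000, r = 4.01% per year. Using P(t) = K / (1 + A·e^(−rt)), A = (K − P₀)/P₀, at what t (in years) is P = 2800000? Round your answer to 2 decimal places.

t ≈ 56.05 years

A = (11200000 − 381000)/381000 = 28.39633
2800000 = 11200000/(1 + 28.39633·e^(−0.0401t)) → 1 + 28.39633·e^(−0.0401t) = 4
e^(−0.0401t) = 0.105647 → t = ln(9.46544)/0.0401 = 2.24765/0.0401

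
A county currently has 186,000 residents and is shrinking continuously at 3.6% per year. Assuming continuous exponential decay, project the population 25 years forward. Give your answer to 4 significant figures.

P(25) = 186000 · e^(-0.036·25) = 186000 · e^(-0.9)
= 186000 · 0.40657 ≈ 75621.96

≈ 75,620 residents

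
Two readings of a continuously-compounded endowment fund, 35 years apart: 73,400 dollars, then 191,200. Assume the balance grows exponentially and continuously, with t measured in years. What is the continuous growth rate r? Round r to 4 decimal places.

r ≈ 0.0274 per year

191200 = 73400 · e^(r·35)
e^(35r) = 191200/73400 = 2.6049
r = ln(2.6049) / 35 = 0.9574 / 35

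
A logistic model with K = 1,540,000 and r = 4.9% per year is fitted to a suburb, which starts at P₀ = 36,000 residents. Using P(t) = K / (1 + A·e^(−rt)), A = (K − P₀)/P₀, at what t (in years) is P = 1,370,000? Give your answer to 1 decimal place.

A = (1540000 − 36000)/36000 = 41.77778
1370000 = 1540000/(1 + 41.77778·e^(−0.049t)) → 1 + 41.77778·e^(−0.049t) = 1.12409
e^(−0.049t) = 0.00297 → t = ln(336.67974)/0.049 = 5.81913/0.049

t ≈ 118.8 years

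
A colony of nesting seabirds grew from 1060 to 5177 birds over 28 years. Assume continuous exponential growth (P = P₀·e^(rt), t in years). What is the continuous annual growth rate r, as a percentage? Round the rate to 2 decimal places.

5177 = 1060 · e^(r·28)
e^(28r) = 5177/1060 = 4.88396
r = ln(4.88396) / 28 = 1.58596 / 28

r ≈ 5.66% per year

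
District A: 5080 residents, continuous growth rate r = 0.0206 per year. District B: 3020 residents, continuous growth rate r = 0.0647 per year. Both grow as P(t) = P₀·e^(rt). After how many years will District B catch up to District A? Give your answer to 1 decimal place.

t ≈ 11.8 years

5080·e^(0.0206t) = 3020·e^(0.0647t)
5080/3020 = e^((0.0647 − 0.0206)t) → ln(1.68212) = 0.0441·t
t = 0.52005 / 0.0441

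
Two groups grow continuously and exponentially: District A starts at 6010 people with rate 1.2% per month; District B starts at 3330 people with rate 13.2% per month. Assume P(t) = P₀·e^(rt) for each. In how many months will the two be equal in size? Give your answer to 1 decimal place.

6010·e^(0.012t) = 3330·e^(0.132t)
6010/3330 = e^((0.132 − 0.012)t) → ln(1.8048) = 0.12·t
t = 0.59045 / 0.12

t ≈ 4.9 months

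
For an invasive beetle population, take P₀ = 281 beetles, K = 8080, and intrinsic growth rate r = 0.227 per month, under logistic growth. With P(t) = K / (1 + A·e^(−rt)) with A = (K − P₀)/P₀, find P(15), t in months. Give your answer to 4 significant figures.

A = (8080 − 281)/281 = 27.75445
P(15) = 8080 / (1 + 27.75445·e^(−0.227·15)) = 8080 / (1 + 27.75445·0.033207)
= 8080 / 1.92164 ≈ 4204.75

≈ 4,205 beetles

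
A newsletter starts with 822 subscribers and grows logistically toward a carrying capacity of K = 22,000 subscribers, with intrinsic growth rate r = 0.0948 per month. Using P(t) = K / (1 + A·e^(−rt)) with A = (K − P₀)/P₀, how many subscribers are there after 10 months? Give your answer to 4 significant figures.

≈ 2,003 subscribers

A = (22000 − 822)/822 = 25.76399
P(10) = 22000 / (1 + 25.76399·e^(−0.0948·10)) = 22000 / (1 + 25.76399·0.387515)
= 22000 / 10.98394 ≈ 2002.92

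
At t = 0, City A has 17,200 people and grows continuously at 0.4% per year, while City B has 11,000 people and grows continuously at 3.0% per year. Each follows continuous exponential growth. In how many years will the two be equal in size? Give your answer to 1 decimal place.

t ≈ 17.2 years

17200·e^(0.004t) = 11000·e^(0.03t)
17200/11000 = e^((0.03 − 0.004)t) → ln(1.56364) = 0.026·t
t = 0.44701 / 0.026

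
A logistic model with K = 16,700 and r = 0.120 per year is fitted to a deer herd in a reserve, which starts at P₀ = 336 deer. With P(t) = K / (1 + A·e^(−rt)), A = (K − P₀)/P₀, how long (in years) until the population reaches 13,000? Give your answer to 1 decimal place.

t ≈ 42.9 years

A = (16700 − 336)/336 = 48.70238
13000 = 16700/(1 + 48.70238·e^(−0.12t)) → 1 + 48.70238·e^(−0.12t) = 1.28462
e^(−0.12t) = 0.005844 → t = ln(171.11647)/0.12 = 5.14234/0.12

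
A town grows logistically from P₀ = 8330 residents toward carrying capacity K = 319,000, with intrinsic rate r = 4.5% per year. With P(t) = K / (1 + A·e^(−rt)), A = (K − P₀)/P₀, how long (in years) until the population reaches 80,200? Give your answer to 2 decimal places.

A = (319000 − 8330)/8330 = 37.29532
80200 = 319000/(1 + 37.29532·e^(−0.045t)) → 1 + 37.29532·e^(−0.045t) = 3.97756
e^(−0.045t) = 0.079837 → t = ln(12.52548)/0.045 = 2.52776/0.045

t ≈ 56.17 years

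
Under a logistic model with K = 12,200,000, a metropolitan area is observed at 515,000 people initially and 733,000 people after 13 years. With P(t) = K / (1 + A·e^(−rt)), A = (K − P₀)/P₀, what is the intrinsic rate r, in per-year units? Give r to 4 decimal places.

r ≈ 0.0286 per year

A = (12200000 − 515000)/515000 = 22.68932
733000 = 12200000/(1 + 22.68932·e^(−r·13)) → e^(−13r) = (16.64393 − 1)/22.68932 = 0.689484
r = −ln(0.689484)/13 = 0.37181/13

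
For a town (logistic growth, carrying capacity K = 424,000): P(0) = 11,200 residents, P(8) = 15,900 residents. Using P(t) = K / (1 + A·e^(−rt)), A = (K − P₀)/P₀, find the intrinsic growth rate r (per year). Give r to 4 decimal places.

r ≈ 0.0452 per year

A = (424000 − 11200)/11200 = 36.85714
15900 = 424000/(1 + 36.85714·e^(−r·8)) → e^(−8r) = (26.66667 − 1)/36.85714 = 0.696382
r = −ln(0.696382)/8 = 0.36186/8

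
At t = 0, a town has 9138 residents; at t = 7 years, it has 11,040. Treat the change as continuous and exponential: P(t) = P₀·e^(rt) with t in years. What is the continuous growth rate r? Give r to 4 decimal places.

11040 = 9138 · e^(r·7)
e^(7r) = 11040/9138 = 1.20814
r = ln(1.20814) / 7 = 0.18908 / 7

r ≈ 0.0270 per year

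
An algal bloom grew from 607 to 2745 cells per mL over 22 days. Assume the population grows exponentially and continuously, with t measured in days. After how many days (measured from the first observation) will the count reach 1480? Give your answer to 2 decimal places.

t ≈ 12.99 days

r = ln(2745/607) / 22 ≈ 0.068591 per day
t = ln(1480/607) / r = 0.89127 / 0.068591 ≈ 12.994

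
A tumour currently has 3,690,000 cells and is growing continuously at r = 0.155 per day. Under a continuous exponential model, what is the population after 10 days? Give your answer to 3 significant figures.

P(10) = 3690000 · e^(0.155·10) = 3690000 · e^(1.55)
= 3690000 · 4.71147 ≈ 17385324.97

≈ 17,400,000 cells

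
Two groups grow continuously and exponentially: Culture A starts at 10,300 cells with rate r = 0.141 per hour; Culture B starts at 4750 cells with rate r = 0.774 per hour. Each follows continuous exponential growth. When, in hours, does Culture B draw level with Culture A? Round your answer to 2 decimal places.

10300·e^(0.141t) = 4750·e^(0.774t)
10300/4750 = e^((0.774 − 0.141)t) → ln(2.16842) = 0.633·t
t = 0.774 / 0.633

t ≈ 1.22 hours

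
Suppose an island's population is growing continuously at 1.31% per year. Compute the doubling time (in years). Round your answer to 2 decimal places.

doubling time ≈ 52.91 years

doubling time = ln(2) / |r| = 0.69315 / 0.0131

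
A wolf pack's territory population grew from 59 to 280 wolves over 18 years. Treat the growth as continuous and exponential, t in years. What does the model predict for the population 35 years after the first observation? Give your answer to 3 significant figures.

r = ln(280/59) / 18 ≈ 0.086514 per year
P(35) = 59 · e^(0.086514·35) = 59 · 20.65568 ≈ 1218.69

≈ 1,220 wolves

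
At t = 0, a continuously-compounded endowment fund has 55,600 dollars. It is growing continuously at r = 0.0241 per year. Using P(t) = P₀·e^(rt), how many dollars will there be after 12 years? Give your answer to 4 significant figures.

≈ 74,250 dollars

P(12) = 55600 · e^(0.0241·12) = 55600 · e^(0.2892)
= 55600 · 1.33536 ≈ 74245.95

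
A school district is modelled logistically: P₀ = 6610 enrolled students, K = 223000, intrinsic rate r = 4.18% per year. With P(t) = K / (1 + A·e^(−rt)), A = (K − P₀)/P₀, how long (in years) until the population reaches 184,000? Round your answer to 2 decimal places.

A = (223000 − 6610)/6610 = 32.73676
184000 = 223000/(1 + 32.73676·e^(−0.0418t)) → 1 + 32.73676·e^(−0.0418t) = 1.21196
e^(−0.0418t) = 0.006475 → t = ln(154.45037)/0.0418 = 5.03987/0.0418

t ≈ 120.57 years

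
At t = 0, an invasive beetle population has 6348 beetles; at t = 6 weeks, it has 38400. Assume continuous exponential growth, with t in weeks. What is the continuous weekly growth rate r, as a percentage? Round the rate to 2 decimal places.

r ≈ 30.00% per week

38400 = 6348 · e^(r·6)
e^(6r) = 38400/6348 = 6.04915
r = ln(6.04915) / 6 = 1.79992 / 6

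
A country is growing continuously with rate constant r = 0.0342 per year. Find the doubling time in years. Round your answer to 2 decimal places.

doubling time = ln(2) / |r| = 0.69315 / 0.0342

doubling time ≈ 20.27 years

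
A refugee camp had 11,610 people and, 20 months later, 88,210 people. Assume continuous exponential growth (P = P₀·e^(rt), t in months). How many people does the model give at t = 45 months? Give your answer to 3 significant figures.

r = ln(88210/11610) / 20 ≈ 0.101393 per month
P(45) = 11610 · e^(0.101393·45) = 11610 · 95.83907 ≈ 1112691.64

≈ 1,110,000 people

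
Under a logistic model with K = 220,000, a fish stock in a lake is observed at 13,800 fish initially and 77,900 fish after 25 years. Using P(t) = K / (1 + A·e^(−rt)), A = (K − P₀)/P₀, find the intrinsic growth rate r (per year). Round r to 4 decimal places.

A = (220000 − 13800)/13800 = 14.94203
77900 = 220000/(1 + 14.94203·e^(−r·25)) → e^(−25r) = (2.82413 − 1)/14.94203 = 0.122081
r = −ln(0.122081)/25 = 2.10307/25

r ≈ 0.0841 per year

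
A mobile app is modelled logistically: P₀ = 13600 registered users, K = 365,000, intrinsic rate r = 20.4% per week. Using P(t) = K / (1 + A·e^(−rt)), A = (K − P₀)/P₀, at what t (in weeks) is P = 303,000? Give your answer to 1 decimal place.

t ≈ 23.7 weeks

A = (365000 − 13600)/13600 = 25.83824
303000 = 365000/(1 + 25.83824·e^(−0.204t)) → 1 + 25.83824·e^(−0.204t) = 1.20462
e^(−0.204t) = 0.007919 → t = ln(126.27396)/0.204 = 4.83845/0.204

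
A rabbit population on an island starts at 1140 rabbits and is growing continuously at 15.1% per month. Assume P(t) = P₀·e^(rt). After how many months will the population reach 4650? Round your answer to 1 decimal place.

4650 = 1140 · e^(0.151·t)
t = ln(4650/1140) / 0.151 = ln(4.07895) / 0.151 = 1.40584 / 0.151

t ≈ 9.3 months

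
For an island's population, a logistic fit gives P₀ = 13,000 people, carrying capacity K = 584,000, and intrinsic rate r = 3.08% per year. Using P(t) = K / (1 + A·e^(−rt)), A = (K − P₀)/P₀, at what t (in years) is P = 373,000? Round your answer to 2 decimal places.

A = (584000 − 13000)/13000 = 43.92308
373000 = 584000/(1 + 43.92308·e^(−0.0308t)) → 1 + 43.92308·e^(−0.0308t) = 1.56568
e^(−0.0308t) = 0.012879 → t = ln(77.64601)/0.0308 = 4.35216/0.0308

t ≈ 141.30 years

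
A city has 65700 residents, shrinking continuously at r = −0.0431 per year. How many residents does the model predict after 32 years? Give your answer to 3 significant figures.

P(32) = 65700 · e^(-0.0431·32) = 65700 · e^(-1.3792)
= 65700 · 0.25178 ≈ 16541.94

≈ 16,500 residents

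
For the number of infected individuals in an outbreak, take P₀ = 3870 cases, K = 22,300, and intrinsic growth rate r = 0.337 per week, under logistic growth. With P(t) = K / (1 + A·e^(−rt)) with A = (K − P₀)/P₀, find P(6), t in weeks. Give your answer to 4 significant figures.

A = (22300 − 3870)/3870 = 4.76227
P(6) = 22300 / (1 + 4.76227·e^(−0.337·6)) = 22300 / (1 + 4.76227·0.13239)
= 22300 / 1.63048 ≈ 13676.96

≈ 13,680 cases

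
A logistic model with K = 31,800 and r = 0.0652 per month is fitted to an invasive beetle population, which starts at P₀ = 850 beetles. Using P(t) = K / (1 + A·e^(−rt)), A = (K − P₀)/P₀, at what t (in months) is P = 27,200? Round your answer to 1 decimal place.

A = (31800 − 850)/850 = 36.41176
27200 = 31800/(1 + 36.41176·e^(−0.0652t)) → 1 + 36.41176·e^(−0.0652t) = 1.16912
e^(−0.0652t) = 0.004645 → t = ln(215.30435)/0.0652 = 5.37205/0.0652

t ≈ 82.4 months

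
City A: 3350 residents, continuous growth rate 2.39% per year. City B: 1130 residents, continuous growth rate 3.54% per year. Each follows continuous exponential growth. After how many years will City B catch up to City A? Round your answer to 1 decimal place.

3350·e^(0.0239t) = 1130·e^(0.0354t)
3350/1130 = e^((0.0354 − 0.0239)t) → ln(2.9646) = 0.0115·t
t = 1.08674 / 0.0115

t ≈ 94.5 years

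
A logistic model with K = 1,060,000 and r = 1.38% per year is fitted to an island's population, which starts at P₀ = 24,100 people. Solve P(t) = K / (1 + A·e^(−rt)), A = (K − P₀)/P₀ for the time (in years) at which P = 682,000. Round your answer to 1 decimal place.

t ≈ 315.3 years

A = (1060000 − 24100)/24100 = 42.9834
682000 = 1060000/(1 + 42.9834·e^(−0.0138t)) → 1 + 42.9834·e^(−0.0138t) = 1.55425
e^(−0.0138t) = 0.012895 → t = ln(77.55206)/0.0138 = 4.35095/0.0138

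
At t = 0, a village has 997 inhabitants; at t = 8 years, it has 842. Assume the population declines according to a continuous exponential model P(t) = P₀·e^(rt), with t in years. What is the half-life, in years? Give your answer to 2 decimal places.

r = ln(842/997) / 8 = ln(0.84453) / 8 ≈ -0.021121 per year
half-life = ln 2 / |r| = 0.69315 / 0.021121

half-life ≈ 32.82 years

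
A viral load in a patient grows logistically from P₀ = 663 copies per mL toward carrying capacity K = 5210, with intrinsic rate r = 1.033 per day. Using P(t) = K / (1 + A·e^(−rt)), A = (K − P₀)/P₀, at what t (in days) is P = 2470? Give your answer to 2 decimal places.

A = (5210 − 663)/663 = 6.85822
2470 = 5210/(1 + 6.85822·e^(−1.033t)) → 1 + 6.85822·e^(−1.033t) = 2.10931
e^(−1.033t) = 0.161749 → t = ln(6.18241)/1.033 = 1.82171/1.033

t ≈ 1.76 days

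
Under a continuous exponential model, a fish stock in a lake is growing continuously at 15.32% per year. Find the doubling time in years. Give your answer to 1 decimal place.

doubling time ≈ 4.5 years

doubling time = ln(2) / |r| = 0.69315 / 0.1532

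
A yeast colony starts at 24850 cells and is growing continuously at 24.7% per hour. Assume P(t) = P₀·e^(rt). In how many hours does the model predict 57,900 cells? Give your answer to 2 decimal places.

t ≈ 3.42 hours

57900 = 24850 · e^(0.247·t)
t = ln(57900/24850) / 0.247 = ln(2.32998) / 0.247 = 0.84586 / 0.247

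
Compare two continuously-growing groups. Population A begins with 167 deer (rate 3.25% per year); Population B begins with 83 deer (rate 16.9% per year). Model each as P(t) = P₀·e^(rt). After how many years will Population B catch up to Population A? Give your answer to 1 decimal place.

t ≈ 5.1 years

167·e^(0.0325t) = 83·e^(0.169t)
167/83 = e^((0.169 − 0.0325)t) → ln(2.01205) = 0.1365·t
t = 0.69915 / 0.1365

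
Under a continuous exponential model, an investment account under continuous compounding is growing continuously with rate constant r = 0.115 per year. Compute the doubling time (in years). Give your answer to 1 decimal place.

doubling time = ln(2) / |r| = 0.69315 / 0.115

doubling time ≈ 6.0 years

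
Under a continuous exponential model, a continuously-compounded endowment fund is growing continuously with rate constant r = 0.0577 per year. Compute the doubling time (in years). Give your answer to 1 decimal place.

doubling time ≈ 12.0 years

doubling time = ln(2) / |r| = 0.69315 / 0.0577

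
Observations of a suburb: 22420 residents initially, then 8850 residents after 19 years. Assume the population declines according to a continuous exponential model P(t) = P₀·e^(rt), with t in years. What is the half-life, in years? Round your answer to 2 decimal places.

half-life ≈ 14.17 years

r = ln(8850/22420) / 19 = ln(0.39474) / 19 ≈ -0.048923 per year
half-life = ln 2 / |r| = 0.69315 / 0.048923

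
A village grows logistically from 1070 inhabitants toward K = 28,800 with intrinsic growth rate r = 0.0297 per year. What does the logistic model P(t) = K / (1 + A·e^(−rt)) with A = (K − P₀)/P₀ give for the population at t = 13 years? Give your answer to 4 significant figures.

A = (28800 − 1070)/1070 = 25.91589
P(13) = 28800 / (1 + 25.91589·e^(−0.0297·13)) = 28800 / (1 + 25.91589·0.679703)
= 28800 / 18.6151 ≈ 1547.13

≈ 1,547 inhabitants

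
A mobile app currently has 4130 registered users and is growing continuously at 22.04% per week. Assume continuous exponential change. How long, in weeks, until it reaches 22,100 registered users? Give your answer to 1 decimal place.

22100 = 4130 · e^(0.2204·t)
t = ln(22100/4130) / 0.2204 = ln(5.35109) / 0.2204 = 1.6773 / 0.2204

t ≈ 7.6 weeks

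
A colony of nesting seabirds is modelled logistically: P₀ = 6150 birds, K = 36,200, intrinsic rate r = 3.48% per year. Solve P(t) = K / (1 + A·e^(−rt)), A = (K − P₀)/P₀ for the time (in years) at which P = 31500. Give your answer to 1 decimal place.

A = (36200 − 6150)/6150 = 4.88618
31500 = 36200/(1 + 4.88618·e^(−0.0348t)) → 1 + 4.88618·e^(−0.0348t) = 1.14921
e^(−0.0348t) = 0.030536 → t = ln(32.74779)/0.0348 = 3.48884/0.0348

t ≈ 100.3 years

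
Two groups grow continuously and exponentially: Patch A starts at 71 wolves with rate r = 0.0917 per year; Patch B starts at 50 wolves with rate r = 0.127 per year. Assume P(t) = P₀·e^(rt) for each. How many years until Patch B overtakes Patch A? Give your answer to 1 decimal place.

71·e^(0.0917t) = 50·e^(0.127t)
71/50 = e^((0.127 − 0.0917)t) → ln(1.42) = 0.0353·t
t = 0.35066 / 0.0353

t ≈ 9.9 years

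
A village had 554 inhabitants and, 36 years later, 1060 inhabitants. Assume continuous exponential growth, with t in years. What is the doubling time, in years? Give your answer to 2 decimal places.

r = ln(1060/554) / 36 = ln(1.91336) / 36 ≈ 0.018024 per year
doubling time = ln 2 / |r| = 0.69315 / 0.018024

doubling time ≈ 38.46 years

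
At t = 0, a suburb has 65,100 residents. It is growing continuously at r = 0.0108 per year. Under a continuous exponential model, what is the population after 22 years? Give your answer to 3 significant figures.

P(22) = 65100 · e^(0.0108·22) = 65100 · e^(0.2376)
= 65100 · 1.2682 ≈ 82559.94

≈ 82,600 residents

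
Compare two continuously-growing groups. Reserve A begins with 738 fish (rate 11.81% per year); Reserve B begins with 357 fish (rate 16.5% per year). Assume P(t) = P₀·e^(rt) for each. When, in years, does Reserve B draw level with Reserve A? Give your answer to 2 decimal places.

t ≈ 15.48 years

738·e^(0.1181t) = 357·e^(0.165t)
738/357 = e^((0.165 − 0.1181)t) → ln(2.06723) = 0.0469·t
t = 0.72621 / 0.0469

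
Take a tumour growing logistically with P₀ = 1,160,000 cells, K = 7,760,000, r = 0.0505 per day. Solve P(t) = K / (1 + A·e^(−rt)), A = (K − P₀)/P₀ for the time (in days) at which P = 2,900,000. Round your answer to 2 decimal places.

t ≈ 24.20 days

A = (7760000 − 1160000)/1160000 = 5.68966
2900000 = 7760000/(1 + 5.68966·e^(−0.0505t)) → 1 + 5.68966·e^(−0.0505t) = 2.67586
e^(−0.0505t) = 0.294545 → t = ln(3.39506)/0.0505 = 1.22232/0.0505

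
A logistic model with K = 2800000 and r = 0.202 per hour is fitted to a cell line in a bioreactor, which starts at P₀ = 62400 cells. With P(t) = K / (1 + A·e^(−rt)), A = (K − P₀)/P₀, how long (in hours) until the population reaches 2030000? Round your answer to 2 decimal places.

A = (2800000 − 62400)/62400 = 43.87179
2030000 = 2800000/(1 + 43.87179·e^(−0.202t)) → 1 + 43.87179·e^(−0.202t) = 1.37931
e^(−0.202t) = 0.008646 → t = ln(115.662)/0.202 = 4.75067/0.202

t ≈ 23.52 hours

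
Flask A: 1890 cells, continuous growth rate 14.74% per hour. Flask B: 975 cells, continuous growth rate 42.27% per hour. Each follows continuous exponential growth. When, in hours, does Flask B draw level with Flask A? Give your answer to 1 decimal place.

t ≈ 2.4 hours

1890·e^(0.1474t) = 975·e^(0.4227t)
1890/975 = e^((0.4227 − 0.1474)t) → ln(1.93846) = 0.2753·t
t = 0.66189 / 0.2753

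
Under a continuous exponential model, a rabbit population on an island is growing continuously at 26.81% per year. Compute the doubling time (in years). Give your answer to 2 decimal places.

doubling time = ln(2) / |r| = 0.69315 / 0.2681

doubling time ≈ 2.59 years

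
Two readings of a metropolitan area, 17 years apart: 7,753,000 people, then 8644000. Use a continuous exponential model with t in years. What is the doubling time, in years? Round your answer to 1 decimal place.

r = ln(8644000/7753000) / 17 = ln(1.11492) / 17 ≈ 0.006399 per year
doubling time = ln 2 / |r| = 0.69315 / 0.006399

doubling time ≈ 108.3 years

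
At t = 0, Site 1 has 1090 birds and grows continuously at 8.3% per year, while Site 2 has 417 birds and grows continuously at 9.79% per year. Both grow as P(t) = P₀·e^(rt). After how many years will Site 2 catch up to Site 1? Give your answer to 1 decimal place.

t ≈ 64.5 years

1090·e^(0.083t) = 417·e^(0.0979t)
1090/417 = e^((0.0979 − 0.083)t) → ln(2.61391) = 0.0149·t
t = 0.96085 / 0.0149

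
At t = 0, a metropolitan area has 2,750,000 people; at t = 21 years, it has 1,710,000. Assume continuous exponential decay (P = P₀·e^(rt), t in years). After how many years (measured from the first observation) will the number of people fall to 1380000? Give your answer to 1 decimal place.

r = ln(1710000/2750000) / 21 ≈ -0.022624 per year
t = ln(1380000/2750000) / r = -0.68952 / -0.022624 ≈ 30.477

t ≈ 30.5 years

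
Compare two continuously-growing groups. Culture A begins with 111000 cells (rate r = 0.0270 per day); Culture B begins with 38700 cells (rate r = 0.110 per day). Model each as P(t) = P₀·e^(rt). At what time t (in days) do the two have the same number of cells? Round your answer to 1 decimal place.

111000·e^(0.027t) = 38700·e^(0.11t)
111000/38700 = e^((0.11 − 0.027)t) → ln(2.86822) = 0.083·t
t = 1.05369 / 0.083

t ≈ 12.7 days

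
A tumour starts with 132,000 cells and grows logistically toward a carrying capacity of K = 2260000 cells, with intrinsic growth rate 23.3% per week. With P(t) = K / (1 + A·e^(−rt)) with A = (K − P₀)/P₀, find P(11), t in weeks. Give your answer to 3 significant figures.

≈ 1,010,000 cells

A = (2260000 − 132000)/132000 = 16.12121
P(11) = 2260000 / (1 + 16.12121·e^(−0.233·11)) = 2260000 / (1 + 16.12121·0.077073)
= 2260000 / 2.24251 ≈ 1007797.96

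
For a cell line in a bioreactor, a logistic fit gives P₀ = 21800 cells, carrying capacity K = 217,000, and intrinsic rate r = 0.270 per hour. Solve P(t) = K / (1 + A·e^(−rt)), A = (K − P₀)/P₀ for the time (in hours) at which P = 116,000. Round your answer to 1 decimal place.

A = (217000 − 21800)/21800 = 8.95413
116000 = 217000/(1 + 8.95413·e^(−0.27t)) → 1 + 8.95413·e^(−0.27t) = 1.87069
e^(−0.27t) = 0.097239 → t = ln(10.28395)/0.27 = 2.33058/0.27

t ≈ 8.6 hours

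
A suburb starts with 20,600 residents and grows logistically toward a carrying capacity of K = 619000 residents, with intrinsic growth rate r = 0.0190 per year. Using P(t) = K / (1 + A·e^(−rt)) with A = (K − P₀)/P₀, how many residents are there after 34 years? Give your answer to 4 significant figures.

≈ 38,150 residents

A = (619000 − 20600)/20600 = 29.04854
P(34) = 619000 / (1 + 29.04854·e^(−0.019·34)) = 619000 / (1 + 29.04854·0.524138)
= 619000 / 16.22545 ≈ 38149.94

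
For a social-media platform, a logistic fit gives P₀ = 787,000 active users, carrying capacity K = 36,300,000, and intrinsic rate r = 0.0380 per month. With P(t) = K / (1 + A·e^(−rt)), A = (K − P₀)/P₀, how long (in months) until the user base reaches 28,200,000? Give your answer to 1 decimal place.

A = (36300000 − 787000)/787000 = 45.12452
28200000 = 36300000/(1 + 45.12452·e^(−0.038t)) → 1 + 45.12452·e^(−0.038t) = 1.28723
e^(−0.038t) = 0.006365 → t = ln(157.10019)/0.038 = 5.05688/0.038

t ≈ 133.1 months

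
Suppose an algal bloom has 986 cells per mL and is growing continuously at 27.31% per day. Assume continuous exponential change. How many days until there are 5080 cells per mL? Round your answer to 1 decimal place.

5080 = 986 · e^(0.2731·t)
t = ln(5080/986) / 0.2731 = ln(5.15213) / 0.2731 = 1.63941 / 0.2731

t ≈ 6.0 days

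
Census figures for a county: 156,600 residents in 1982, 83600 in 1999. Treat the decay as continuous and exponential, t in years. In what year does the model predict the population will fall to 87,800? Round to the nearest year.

r = ln(83600/156600) / 17 = -0.62765/17 ≈ -0.036921 per year
t = ln(87800/156600) / r = -0.57863/-0.036921 ≈ 15.67 years after 1982

year 1998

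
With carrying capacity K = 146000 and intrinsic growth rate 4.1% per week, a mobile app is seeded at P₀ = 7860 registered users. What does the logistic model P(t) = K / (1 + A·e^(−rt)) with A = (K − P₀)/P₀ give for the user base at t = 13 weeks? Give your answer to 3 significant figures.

≈ 12,900 registered users

A = (146000 − 7860)/7860 = 17.57506
P(13) = 146000 / (1 + 17.57506·e^(−0.041·13)) = 146000 / (1 + 17.57506·0.586842)
= 146000 / 11.31378 ≈ 12904.61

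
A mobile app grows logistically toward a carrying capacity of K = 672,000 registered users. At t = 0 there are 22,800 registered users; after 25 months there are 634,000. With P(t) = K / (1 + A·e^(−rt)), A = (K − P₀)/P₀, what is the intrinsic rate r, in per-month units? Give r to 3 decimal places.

A = (672000 − 22800)/22800 = 28.47368
634000 = 672000/(1 + 28.47368·e^(−r·25)) → e^(−25r) = (1.05994 − 1)/28.47368 = 0.002105
r = −ln(0.002105)/25 = 6.16344/25

r ≈ 0.247 per month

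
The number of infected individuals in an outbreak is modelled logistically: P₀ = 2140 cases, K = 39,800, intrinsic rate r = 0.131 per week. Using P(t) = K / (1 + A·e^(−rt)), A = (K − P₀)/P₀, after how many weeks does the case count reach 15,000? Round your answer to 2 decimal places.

t ≈ 18.05 weeks

A = (39800 − 2140)/2140 = 17.59813
15000 = 39800/(1 + 17.59813·e^(−0.131t)) → 1 + 17.59813·e^(−0.131t) = 2.65333
e^(−0.131t) = 0.093949 → t = ln(10.64403)/0.131 = 2.365/0.131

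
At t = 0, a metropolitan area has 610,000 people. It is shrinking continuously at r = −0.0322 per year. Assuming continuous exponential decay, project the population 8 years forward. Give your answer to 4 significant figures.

≈ 471,500 people

P(8) = 610000 · e^(-0.0322·8) = 610000 · e^(-0.2576)
= 610000 · 0.7729 ≈ 471471.64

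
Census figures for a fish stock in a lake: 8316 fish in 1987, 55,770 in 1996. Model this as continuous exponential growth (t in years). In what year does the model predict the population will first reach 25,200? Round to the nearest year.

year 1992

r = ln(55770/8316) / 9 = 1.90305/9 ≈ 0.211451 per year
t = ln(25200/8316) / r = 1.10866/0.211451 ≈ 5.24 years after 1987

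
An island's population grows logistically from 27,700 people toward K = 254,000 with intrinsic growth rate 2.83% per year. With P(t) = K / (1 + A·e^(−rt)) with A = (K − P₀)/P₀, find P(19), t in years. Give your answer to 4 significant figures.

≈ 44,010 people

A = (254000 − 27700)/27700 = 8.16968
P(19) = 254000 / (1 + 8.16968·e^(−0.0283·19)) = 254000 / (1 + 8.16968·0.58409)
= 254000 / 5.77183 ≈ 44006.87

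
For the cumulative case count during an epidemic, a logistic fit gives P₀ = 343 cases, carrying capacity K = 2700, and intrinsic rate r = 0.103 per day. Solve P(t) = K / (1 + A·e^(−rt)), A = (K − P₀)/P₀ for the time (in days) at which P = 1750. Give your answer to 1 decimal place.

A = (2700 − 343)/343 = 6.87172
1750 = 2700/(1 + 6.87172·e^(−0.103t)) → 1 + 6.87172·e^(−0.103t) = 1.54286
e^(−0.103t) = 0.078999 → t = ln(12.65843)/0.103 = 2.53832/0.103

t ≈ 24.6 days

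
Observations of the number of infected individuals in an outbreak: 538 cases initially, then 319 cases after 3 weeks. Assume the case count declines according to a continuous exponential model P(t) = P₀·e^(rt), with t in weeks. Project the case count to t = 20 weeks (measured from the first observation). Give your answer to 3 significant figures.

r = ln(319/538) / 3 ≈ -0.174222 per week
P(20) = 538 · e^(-0.174222·20) = 538 · 0.03067 ≈ 16.5

≈ 16.5 cases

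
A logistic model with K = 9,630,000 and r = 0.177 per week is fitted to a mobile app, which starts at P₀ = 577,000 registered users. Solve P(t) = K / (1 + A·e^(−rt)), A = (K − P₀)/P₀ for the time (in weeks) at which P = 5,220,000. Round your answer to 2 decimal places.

t ≈ 16.51 weeks

A = (9630000 − 577000)/577000 = 15.68977
5220000 = 9630000/(1 + 15.68977·e^(−0.177t)) → 1 + 15.68977·e^(−0.177t) = 1.84483
e^(−0.177t) = 0.053846 → t = ln(18.57157)/0.177 = 2.92163/0.177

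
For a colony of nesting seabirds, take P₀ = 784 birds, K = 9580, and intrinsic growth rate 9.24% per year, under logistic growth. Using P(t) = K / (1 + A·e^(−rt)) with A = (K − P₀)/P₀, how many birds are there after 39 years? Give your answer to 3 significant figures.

A = (9580 − 784)/784 = 11.21939
P(39) = 9580 / (1 + 11.21939·e^(−0.0924·39)) = 9580 / (1 + 11.21939·0.027226)
= 9580 / 1.30545 ≈ 7338.44

≈ 7,340 birds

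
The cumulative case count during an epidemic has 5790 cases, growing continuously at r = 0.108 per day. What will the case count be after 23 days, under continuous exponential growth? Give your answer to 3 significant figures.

P(23) = 5790 · e^(0.108·23) = 5790 · e^(2.484)
= 5790 · 11.98913 ≈ 69417.03

≈ 69,400 cases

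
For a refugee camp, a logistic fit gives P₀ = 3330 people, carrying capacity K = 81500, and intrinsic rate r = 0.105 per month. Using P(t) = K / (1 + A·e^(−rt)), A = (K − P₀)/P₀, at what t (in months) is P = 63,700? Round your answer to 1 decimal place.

A = (81500 − 3330)/3330 = 23.47447
63700 = 81500/(1 + 23.47447·e^(−0.105t)) → 1 + 23.47447·e^(−0.105t) = 1.27943
e^(−0.105t) = 0.011904 → t = ln(84.00697)/0.105 = 4.4309/0.105

t ≈ 42.2 months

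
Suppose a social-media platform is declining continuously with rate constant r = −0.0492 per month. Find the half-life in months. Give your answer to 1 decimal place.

half-life = ln(2) / |r| = 0.69315 / 0.0492

half-life ≈ 14.1 months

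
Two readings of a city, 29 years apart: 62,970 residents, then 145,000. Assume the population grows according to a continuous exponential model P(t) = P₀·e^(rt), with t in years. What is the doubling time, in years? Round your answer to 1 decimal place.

doubling time ≈ 24.1 years

r = ln(145000/62970) / 29 = ln(2.30268) / 29 ≈ 0.028761 per year
doubling time = ln 2 / |r| = 0.69315 / 0.028761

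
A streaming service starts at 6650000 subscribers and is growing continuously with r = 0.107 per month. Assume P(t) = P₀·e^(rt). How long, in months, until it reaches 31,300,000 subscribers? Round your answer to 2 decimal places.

31300000 = 6650000 · e^(0.107·t)
t = ln(31300000/6650000) / 0.107 = ln(4.70677) / 0.107 = 1.549 / 0.107

t ≈ 14.48 months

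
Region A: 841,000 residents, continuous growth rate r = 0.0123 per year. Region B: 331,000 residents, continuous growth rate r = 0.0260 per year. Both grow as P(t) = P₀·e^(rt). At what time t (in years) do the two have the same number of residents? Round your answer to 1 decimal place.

t ≈ 68.1 years

841000·e^(0.0123t) = 331000·e^(0.026t)
841000/331000 = e^((0.026 − 0.0123)t) → ln(2.54079) = 0.0137·t
t = 0.93247 / 0.0137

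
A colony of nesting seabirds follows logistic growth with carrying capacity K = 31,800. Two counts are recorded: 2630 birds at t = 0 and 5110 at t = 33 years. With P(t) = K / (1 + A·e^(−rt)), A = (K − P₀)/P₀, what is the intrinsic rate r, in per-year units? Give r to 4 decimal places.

A = (31800 − 2630)/2630 = 11.09125
5110 = 31800/(1 + 11.09125·e^(−r·33)) → e^(−33r) = (6.22309 − 1)/11.09125 = 0.47092
r = −ln(0.47092)/33 = 0.75307/33

r ≈ 0.0228 per year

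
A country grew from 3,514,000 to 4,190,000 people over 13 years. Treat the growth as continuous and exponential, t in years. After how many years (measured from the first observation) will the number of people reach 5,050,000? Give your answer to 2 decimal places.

t ≈ 26.79 years

r = ln(4190000/3514000) / 13 ≈ 0.013534 per year
t = ln(5050000/3514000) / r = 0.36263 / 0.013534 ≈ 26.794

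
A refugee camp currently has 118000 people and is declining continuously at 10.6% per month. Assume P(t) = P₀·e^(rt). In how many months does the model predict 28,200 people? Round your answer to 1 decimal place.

28200 = 118000 · e^(-0.106·t)
t = ln(28200/118000) / -0.106 = ln(0.23898) / -0.106 = -1.43136 / -0.106

t ≈ 13.5 months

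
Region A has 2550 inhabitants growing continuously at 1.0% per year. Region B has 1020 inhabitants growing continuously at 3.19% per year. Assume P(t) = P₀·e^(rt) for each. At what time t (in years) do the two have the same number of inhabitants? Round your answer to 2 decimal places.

t ≈ 41.84 years

2550·e^(0.01t) = 1020·e^(0.0319t)
2550/1020 = e^((0.0319 − 0.01)t) → ln(2.5) = 0.0219·t
t = 0.91629 / 0.0219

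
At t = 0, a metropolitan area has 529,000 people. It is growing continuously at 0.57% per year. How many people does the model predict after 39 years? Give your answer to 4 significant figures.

≈ 660,700 people

P(39) = 529000 · e^(0.0057·39) = 529000 · e^(0.2223)
= 529000 · 1.24895 ≈ 660692.44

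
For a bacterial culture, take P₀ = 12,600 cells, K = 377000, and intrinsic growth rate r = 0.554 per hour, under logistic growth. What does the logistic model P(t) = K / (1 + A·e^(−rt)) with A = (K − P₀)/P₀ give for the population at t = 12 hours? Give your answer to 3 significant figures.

A = (377000 − 12600)/12600 = 28.92063
P(12) = 377000 / (1 + 28.92063·e^(−0.554·12)) = 377000 / (1 + 28.92063·0.001297)
= 377000 / 1.0375 ≈ 363373.89

≈ 363,000 cells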